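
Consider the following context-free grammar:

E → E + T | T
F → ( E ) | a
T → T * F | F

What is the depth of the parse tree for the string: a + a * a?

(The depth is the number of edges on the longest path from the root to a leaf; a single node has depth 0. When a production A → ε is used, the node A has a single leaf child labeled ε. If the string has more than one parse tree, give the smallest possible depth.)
The grammar is unambiguous; the parse tree of a + a * a is:
E → E + T at the root (depth 0).
  Left E (depth 1) → T (2) → F (3) → a (4).
  Right T (depth 1) → T * F; that T (2) → F (3) → a (4); F (2) → a (3).
The longest root-to-leaf paths have 4 edges.
Depth = 4.

Final answer: 4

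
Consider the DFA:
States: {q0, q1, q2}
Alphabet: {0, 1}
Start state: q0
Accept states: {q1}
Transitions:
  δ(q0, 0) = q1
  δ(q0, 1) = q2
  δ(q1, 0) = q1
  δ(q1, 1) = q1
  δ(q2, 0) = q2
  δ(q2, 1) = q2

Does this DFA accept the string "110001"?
Processing string "110001":
  q0 --1--> q2
  q2 --1--> q2
  q2 --0--> q2
  q2 --0--> q2
  q2 --0--> q2
  q2 --1--> q2
Final state: q2
Accept states: {q1}
q2 is not an accept state, so the string is rejected.

Final answer: No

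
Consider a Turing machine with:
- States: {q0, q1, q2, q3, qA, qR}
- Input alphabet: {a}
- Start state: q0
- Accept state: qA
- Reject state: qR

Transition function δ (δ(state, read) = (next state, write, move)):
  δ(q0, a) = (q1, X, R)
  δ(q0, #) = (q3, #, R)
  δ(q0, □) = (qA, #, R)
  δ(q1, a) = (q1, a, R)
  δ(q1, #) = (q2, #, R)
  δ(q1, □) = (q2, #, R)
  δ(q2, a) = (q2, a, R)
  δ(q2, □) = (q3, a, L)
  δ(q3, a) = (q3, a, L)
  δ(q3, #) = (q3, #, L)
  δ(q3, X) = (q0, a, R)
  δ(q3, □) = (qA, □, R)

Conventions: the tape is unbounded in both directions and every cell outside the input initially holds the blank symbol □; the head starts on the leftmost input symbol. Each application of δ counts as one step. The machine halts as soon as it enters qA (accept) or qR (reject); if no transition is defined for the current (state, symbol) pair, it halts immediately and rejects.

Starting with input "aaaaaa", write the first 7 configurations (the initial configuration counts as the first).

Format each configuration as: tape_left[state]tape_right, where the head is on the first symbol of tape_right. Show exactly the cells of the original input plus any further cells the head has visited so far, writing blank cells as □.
Step 0: [q0]aaaaaa (head at position 0)
Step 1: δ(q0, a) = (q1, X, R)  ⊢  X[q1]aaaaa (head at position 1)
Step 2: δ(q1, a) = (q1, a, R)  ⊢  Xa[q1]aaaa (head at position 2)
Step 3: δ(q1, a) = (q1, a, R)  ⊢  Xaa[q1]aaa (head at position 3)
Step 4: δ(q1, a) = (q1, a, R)  ⊢  Xaaa[q1]aa (head at position 4)
Step 5: δ(q1, a) = (q1, a, R)  ⊢  Xaaaa[q1]a (head at position 5)
Step 6: δ(q1, a) = (q1, a, R)  ⊢  Xaaaaa[q1]□ (head at position 6)

Final answer: [q0]aaaaaa ⊢ X[q1]aaaaa ⊢ Xa[q1]aaaa ⊢ Xaa[q1]aaa ⊢ Xaaa[q1]aa ⊢ Xaaaa[q1]a ⊢ Xaaaaa[q1]□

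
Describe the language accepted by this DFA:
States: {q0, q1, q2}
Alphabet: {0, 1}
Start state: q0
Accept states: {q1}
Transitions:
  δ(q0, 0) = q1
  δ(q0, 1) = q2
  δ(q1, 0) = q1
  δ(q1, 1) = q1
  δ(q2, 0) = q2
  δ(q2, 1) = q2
Analyzing the DFA structure:
Start state: q0
Accept states: {q1}
Interpreting what each state remembers (checking against the transitions):
  q0: nothing has been read yet
  q1: the first symbol was 0
  q2: the first symbol was 1 (trap state)
  δ(q0, 0): in q0 (nothing has been read yet), after reading 0 we have: the first symbol was 0 → q1
  δ(q0, 1): in q0 (nothing has been read yet), after reading 1 we have: the first symbol was 1 (trap state) → q2
  δ(q1, 0): in q1 (the first symbol was 0), after reading 0 we have: the first symbol was 0 → q1
  δ(q1, 1): in q1 (the first symbol was 0), after reading 1 we have: the first symbol was 0 → q1
  δ(q2, 0): in q2 (the first symbol was 1 (trap state)), after reading 0 we have: the first symbol was 1 (trap state) → q2
  δ(q2, 1): in q2 (the first symbol was 1 (trap state)), after reading 1 we have: the first symbol was 1 (trap state) → q2
A string is accepted iff it ends in {q1}, i.e. the first symbol was 0.
Language: All binary strings starting with 0

Final answer: All binary strings starting with 0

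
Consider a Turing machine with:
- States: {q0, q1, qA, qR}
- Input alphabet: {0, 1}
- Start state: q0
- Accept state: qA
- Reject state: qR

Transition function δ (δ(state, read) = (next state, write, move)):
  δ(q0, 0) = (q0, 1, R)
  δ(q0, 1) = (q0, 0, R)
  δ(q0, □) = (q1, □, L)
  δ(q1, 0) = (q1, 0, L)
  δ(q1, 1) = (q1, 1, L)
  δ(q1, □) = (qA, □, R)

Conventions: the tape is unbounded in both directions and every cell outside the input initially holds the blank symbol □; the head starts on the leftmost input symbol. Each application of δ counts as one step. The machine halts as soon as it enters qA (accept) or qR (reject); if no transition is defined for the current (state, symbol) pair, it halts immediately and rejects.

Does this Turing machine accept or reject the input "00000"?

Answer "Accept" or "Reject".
Step 0: [q0]00000 (head at position 0)
Step 1: δ(q0, 0) = (q0, 1, R)  ⊢  1[q0]0000 (head at position 1)
Step 2: δ(q0, 0) = (q0, 1, R)  ⊢  11[q0]000 (head at position 2)
Step 3: δ(q0, 0) = (q0, 1, R)  ⊢  111[q0]00 (head at position 3)
Step 4: δ(q0, 0) = (q0, 1, R)  ⊢  1111[q0]0 (head at position 4)
Step 5: δ(q0, 0) = (q0, 1, R)  ⊢  11111[q0]□ (head at position 5)
Step 6: δ(q0, □) = (q1, □, L)  ⊢  1111[q1]1□ (head at position 4)
Step 7: δ(q1, 1) = (q1, 1, L)  ⊢  111[q1]11□ (head at position 3)
Step 8: δ(q1, 1) = (q1, 1, L)  ⊢  11[q1]111□ (head at position 2)
Step 9: δ(q1, 1) = (q1, 1, L)  ⊢  1[q1]1111□ (head at position 1)
Step 10: δ(q1, 1) = (q1, 1, L)  ⊢  [q1]11111□ (head at position 0)
Step 11: δ(q1, 1) = (q1, 1, L)  ⊢  [q1]□11111□ (head at position -1)
Step 12: δ(q1, □) = (qA, □, R)  ⊢  □[qA]11111□ (head at position 0)
The machine is in qA, so it halts and accepts.

Final answer: Accept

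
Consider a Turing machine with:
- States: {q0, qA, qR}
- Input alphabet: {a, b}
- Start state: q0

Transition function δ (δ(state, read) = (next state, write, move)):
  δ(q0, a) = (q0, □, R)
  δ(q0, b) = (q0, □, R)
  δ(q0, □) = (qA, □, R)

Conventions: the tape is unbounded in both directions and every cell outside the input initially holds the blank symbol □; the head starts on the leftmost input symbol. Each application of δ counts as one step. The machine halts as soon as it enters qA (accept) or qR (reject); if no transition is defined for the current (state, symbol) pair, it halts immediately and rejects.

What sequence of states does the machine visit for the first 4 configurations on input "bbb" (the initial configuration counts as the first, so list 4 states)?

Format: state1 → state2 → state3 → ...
Step 0: [q0]bbb (head at position 0)
Step 1: δ(q0, b) = (q0, □, R)  ⊢  □[q0]bb (head at position 1)
Step 2: δ(q0, b) = (q0, □, R)  ⊢  □□[q0]b (head at position 2)
Step 3: δ(q0, b) = (q0, □, R)  ⊢  □□□[q0]□ (head at position 3)
Reading off the states of these 4 configurations: q0 → q0 → q0 → q0

Final answer: q0 → q0 → q0 → q0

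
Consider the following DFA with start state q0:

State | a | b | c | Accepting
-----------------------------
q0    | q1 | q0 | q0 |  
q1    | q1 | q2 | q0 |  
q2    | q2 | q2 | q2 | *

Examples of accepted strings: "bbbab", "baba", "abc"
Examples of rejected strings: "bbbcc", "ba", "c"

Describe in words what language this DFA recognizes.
strings over {a,b,c} containing 'ab' as substring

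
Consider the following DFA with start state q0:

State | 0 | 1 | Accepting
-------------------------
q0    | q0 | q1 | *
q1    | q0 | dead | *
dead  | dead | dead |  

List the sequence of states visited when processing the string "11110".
q0 → q1 → dead → dead → dead → dead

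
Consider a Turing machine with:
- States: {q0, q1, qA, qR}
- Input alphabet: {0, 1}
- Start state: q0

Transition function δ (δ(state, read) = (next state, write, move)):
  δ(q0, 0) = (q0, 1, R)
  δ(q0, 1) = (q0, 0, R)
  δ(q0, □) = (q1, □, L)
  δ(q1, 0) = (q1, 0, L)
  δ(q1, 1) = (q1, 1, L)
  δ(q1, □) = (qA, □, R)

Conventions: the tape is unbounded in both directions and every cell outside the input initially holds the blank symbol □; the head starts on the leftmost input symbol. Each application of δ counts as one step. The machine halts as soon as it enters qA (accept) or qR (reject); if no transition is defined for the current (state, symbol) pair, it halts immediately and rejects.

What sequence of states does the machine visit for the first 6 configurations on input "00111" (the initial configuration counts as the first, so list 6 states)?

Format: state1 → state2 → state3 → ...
Step 0: [q0]00111 (head at position 0)
Step 1: δ(q0, 0) = (q0, 1, R)  ⊢  1[q0]0111 (head at position 1)
Step 2: δ(q0, 0) = (q0, 1, R)  ⊢  11[q0]111 (head at position 2)
Step 3: δ(q0, 1) = (q0, 0, R)  ⊢  110[q0]11 (head at position 3)
Step 4: δ(q0, 1) = (q0, 0, R)  ⊢  1100[q0]1 (head at position 4)
Step 5: δ(q0, 1) = (q0, 0, R)  ⊢  11000[q0]□ (head at position 5)
Reading off the states of these 6 configurations: q0 → q0 → q0 → q0 → q0 → q0

Final answer: q0 → q0 → q0 → q0 → q0 → q0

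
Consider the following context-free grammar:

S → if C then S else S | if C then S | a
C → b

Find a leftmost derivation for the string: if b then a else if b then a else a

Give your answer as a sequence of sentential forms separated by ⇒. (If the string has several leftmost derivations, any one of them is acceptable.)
Start with S.
Step 1: the leftmost non-terminal is S; apply S → if C then S else S:  if C then S else S
Step 2: the leftmost non-terminal is C; apply C → b:  if b then S else S
Step 3: the leftmost non-terminal is S; apply S → a:  if b then a else S
Step 4: the leftmost non-terminal is S; apply S → if C then S else S:  if b then a else if C then S else S
Step 5: the leftmost non-terminal is C; apply C → b:  if b then a else if b then S else S
Step 6: the leftmost non-terminal is S; apply S → a:  if b then a else if b then a else S
Step 7: the leftmost non-terminal is S; apply S → a:  if b then a else if b then a else a

Final answer: S ⇒ if C then S else S ⇒ if b then S else S ⇒ if b then a else S ⇒ if b then a else if C then S else S ⇒ if b then a else if b then S else S ⇒ if b then a else if b then a else S ⇒ if b then a else if b then a else a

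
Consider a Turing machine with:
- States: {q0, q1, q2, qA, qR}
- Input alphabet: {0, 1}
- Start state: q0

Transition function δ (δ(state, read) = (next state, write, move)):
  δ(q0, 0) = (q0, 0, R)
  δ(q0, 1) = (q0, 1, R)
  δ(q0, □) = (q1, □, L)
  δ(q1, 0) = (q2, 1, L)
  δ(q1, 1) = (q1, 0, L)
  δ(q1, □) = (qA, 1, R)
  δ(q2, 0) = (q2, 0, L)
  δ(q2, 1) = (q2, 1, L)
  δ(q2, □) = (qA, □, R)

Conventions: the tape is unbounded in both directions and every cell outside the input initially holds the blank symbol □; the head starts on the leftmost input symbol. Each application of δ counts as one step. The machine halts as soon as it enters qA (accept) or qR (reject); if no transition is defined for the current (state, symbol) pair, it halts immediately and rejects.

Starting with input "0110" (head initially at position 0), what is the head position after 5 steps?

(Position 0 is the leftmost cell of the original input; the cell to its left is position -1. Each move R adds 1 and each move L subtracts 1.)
Step 0: [q0]0110 (head at position 0)
Step 1: δ(q0, 0) = (q0, 0, R)  ⊢  0[q0]110 (head at position 1)
Step 2: δ(q0, 1) = (q0, 1, R)  ⊢  01[q0]10 (head at position 2)
Step 3: δ(q0, 1) = (q0, 1, R)  ⊢  011[q0]0 (head at position 3)
Step 4: δ(q0, 0) = (q0, 0, R)  ⊢  0110[q0]□ (head at position 4)
Step 5: δ(q0, □) = (q1, □, L)  ⊢  011[q1]0□ (head at position 3)
Head position after 5 steps: 3

Final answer: Position 3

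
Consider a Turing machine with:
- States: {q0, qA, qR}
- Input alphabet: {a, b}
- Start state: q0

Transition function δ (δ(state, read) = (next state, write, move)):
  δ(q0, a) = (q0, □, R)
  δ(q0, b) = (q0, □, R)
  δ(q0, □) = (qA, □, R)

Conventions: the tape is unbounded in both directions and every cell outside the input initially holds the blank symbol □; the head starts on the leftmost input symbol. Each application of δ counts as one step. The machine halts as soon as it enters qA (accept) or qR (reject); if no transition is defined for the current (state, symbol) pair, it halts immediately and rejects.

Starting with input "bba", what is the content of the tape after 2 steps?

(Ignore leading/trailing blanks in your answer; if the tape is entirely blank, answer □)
Step 0: [q0]bba (head at position 0)
Step 1: δ(q0, b) = (q0, □, R)  ⊢  □[q0]ba (head at position 1)
Step 2: δ(q0, b) = (q0, □, R)  ⊢  □□[q0]a (head at position 2)
Tape after 2 steps (ignoring surrounding blanks): a

Final answer: Tape: a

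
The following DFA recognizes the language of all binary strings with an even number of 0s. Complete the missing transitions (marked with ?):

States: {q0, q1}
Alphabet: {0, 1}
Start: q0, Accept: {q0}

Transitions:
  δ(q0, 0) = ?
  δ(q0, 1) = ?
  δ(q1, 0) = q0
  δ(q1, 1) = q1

What each state remembers (consistent with the given transitions and accept states):
  q0: an even number of 0s has been read so far
  q1: an odd number of 0s has been read so far
Filling in the missing entries:
  δ(q0, 0): in q0 (an even number of 0s has been read so far), after reading 0 we have: an odd number of 0s has been read so far → q1
  δ(q0, 1): in q0 (an even number of 0s has been read so far), after reading 1 we have: an even number of 0s has been read so far → q0

Final answer: δ(q0, 0) = q1; δ(q0, 1) = q0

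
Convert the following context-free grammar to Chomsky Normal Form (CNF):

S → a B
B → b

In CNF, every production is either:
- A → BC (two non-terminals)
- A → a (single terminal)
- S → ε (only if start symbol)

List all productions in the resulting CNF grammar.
The grammar has no ε-productions or unit productions to eliminate.
S → a B has terminal a in a right-hand side of length ≥ 2: introduce T_a → a and use T_a in place of a.
B → b is already in CNF (single terminal) – keep it.
S → a B becomes S → T_a B.
Resulting CNF grammar (3 productions): T_a → a; B → b; S → T_a B

Final answer: T_a → a; B → b; S → T_a B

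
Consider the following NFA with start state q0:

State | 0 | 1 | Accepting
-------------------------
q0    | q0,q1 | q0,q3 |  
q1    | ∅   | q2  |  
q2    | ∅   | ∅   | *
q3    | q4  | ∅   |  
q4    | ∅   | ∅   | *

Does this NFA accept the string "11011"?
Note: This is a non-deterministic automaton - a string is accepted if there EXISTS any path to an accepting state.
Track the set of states the NFA could be in: start {q0}
Read '1': {q0} → {q0, q3}
Read '1': {q0, q3} → {q0, q3}
Read '0': {q0, q3} → {q0, q1, q4}
Read '1': {q0, q1, q4} → {q0, q2, q3}
Read '1': {q0, q2, q3} → {q0, q3}
Final set {q0, q3} contains no accepting state → rejected.

Final answer: No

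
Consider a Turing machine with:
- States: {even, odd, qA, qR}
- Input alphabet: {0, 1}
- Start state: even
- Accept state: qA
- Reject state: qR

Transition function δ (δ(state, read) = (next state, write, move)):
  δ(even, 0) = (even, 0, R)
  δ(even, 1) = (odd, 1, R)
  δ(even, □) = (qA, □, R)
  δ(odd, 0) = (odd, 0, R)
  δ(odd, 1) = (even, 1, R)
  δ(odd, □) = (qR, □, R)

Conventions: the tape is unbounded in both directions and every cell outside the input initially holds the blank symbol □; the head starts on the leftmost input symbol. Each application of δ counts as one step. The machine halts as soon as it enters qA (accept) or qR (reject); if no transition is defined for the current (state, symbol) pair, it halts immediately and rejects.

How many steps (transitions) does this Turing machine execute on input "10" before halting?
Step 0: [even]10 (head at position 0)
Step 1: δ(even, 1) = (odd, 1, R)  ⊢  1[odd]0 (head at position 1)
Step 2: δ(odd, 0) = (odd, 0, R)  ⊢  10[odd]□ (head at position 2)
Step 3: δ(odd, □) = (qR, □, R)  ⊢  10□[qR]□ (head at position 3)
The machine is in qR, so it halts and rejects.
Number of transitions executed: 3.

Final answer: 3 steps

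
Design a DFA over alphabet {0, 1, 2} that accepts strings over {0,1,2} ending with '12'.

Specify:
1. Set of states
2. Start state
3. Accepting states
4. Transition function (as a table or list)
One valid DFA (any DFA recognizing the same language is acceptable):
States: {q0, q1, q2}
Start: q0
Accepting: {q2}
Transitions (accepting states marked with *):
State | 0 | 1 | 2 | Accepting
-----------------------------
q0    | q0 | q1 | q0 |  
q1    | q0 | q1 | q2 |  
q2    | q0 | q1 | q0 | *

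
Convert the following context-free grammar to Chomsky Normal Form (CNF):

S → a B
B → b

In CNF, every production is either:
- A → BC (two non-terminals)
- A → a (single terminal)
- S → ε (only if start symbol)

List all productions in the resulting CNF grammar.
The grammar has no ε-productions or unit productions to eliminate.
S → a B has terminal a in a right-hand side of length ≥ 2: introduce T_a → a and use T_a in place of a.
B → b is already in CNF (single terminal) – keep it.
S → a B becomes S → T_a B.
Resulting CNF grammar (3 productions): T_a → a; B → b; S → T_a B

Final answer: T_a → a; B → b; S → T_a B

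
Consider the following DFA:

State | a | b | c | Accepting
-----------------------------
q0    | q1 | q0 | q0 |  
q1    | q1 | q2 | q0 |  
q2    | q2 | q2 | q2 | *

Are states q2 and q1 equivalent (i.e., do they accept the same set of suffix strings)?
Try the suffix ε (the empty string).
From q2: q2 — accepting.
From q1: q1 — not accepting.
The two states disagree on this suffix, so they are not equivalent.

Final answer: No. Distinguishing string: ε (the empty string) - accepted from q2 but not from q1.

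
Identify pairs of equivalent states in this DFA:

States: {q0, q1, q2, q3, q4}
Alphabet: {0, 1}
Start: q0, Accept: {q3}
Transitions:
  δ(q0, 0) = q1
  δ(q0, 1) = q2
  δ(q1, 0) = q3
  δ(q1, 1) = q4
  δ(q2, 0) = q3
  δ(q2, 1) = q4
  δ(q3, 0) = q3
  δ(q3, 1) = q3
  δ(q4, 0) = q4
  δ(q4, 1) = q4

Using the table-filling algorithm:
Round 0 – mark pairs where exactly one state is accepting: (q0,q3), (q1,q3), (q2,q3), (q3,q4)
Round 1 – newly marked: (q0,q1) [on 0: q1 vs q3, already marked]; (q0,q2) [on 0: q1 vs q3, already marked]; (q1,q4) [on 0: q3 vs q4, already marked]; (q2,q4) [on 0: q3 vs q4, already marked]
Round 2 – newly marked: (q0,q4) [on 0: q1 vs q4, already marked]
No further pairs can be marked.
(q1, q2) unmarked: δ(q1,0)=q3, δ(q2,0)=q3; δ(q1,1)=q4, δ(q2,1)=q4 → equivalent
Equivalent pairs: (q1, q2)

Final answer: Equivalent pairs: (q1, q2)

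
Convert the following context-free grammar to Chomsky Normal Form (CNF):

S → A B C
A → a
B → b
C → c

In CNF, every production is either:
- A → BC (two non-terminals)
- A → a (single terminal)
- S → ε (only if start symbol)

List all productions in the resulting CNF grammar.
The grammar has no ε-productions or unit productions to eliminate.
A → a is already in CNF (single terminal) – keep it.
B → b is already in CNF (single terminal) – keep it.
C → c is already in CNF (single terminal) – keep it.
S → A B C has 3 symbols on the right: break it into binary productions S → A X0, X0 → B C.
Resulting CNF grammar (5 productions): A → a; B → b; C → c; S → A X0; X0 → B C

Final answer: A → a; B → b; C → c; S → A X0; X0 → B C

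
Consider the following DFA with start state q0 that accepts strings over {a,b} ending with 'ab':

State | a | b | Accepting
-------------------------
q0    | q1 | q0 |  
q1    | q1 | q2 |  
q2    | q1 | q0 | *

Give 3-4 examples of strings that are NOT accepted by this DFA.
Any strings that end in a non-accepting state work; for example:
"a": q0 → q1; q1 is not accepting → rejected
"bba": q0 → q0 → q0 → q1; q1 is not accepting → rejected
"abba": q0 → q1 → q2 → q0 → q1; q1 is not accepting → rejected
"baaa": q0 → q0 → q1 → q1 → q1; q1 is not accepting → rejected

Final answer: "a", "bba", "abba", "baaa"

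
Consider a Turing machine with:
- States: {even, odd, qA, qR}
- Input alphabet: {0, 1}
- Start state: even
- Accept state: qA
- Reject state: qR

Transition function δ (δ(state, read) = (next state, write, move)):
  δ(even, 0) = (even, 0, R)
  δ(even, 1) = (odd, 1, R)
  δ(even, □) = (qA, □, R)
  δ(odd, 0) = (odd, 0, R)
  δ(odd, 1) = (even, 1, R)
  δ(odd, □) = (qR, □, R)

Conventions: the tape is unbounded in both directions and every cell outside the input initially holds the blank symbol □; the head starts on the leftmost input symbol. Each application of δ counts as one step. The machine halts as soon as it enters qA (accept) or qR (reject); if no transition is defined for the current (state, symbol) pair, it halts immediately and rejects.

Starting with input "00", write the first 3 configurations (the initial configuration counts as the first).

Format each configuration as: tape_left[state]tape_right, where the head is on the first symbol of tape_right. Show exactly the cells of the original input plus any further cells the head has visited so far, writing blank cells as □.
Step 0: [even]00 (head at position 0)
Step 1: δ(even, 0) = (even, 0, R)  ⊢  0[even]0 (head at position 1)
Step 2: δ(even, 0) = (even, 0, R)  ⊢  00[even]□ (head at position 2)

Final answer: [even]00 ⊢ 0[even]0 ⊢ 00[even]□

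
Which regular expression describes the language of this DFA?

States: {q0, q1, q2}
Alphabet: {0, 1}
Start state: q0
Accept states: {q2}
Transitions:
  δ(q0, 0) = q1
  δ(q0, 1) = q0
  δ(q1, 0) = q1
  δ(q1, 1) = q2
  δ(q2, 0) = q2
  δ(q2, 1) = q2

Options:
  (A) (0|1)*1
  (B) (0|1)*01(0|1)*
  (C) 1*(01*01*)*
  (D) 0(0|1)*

Testing sample strings against the DFA:
  '110' -> rejected
  '1100' -> rejected
  '01' -> accepted
  '0010' -> accepted
Checking each option for a counterexample:
  (A) (0|1)*1: '1' is rejected by the DFA but matches the regex → eliminated
  (B) (0|1)*01(0|1)*: agrees with the DFA on all strings of length ≤ 4
  (C) 1*(01*01*)*: ε is rejected by the DFA but matches the regex → eliminated
  (D) 0(0|1)*: '0' is rejected by the DFA but matches the regex → eliminated
Only (B) (0|1)*01(0|1)* is consistent with the DFA.

Final answer: (B) (0|1)*01(0|1)*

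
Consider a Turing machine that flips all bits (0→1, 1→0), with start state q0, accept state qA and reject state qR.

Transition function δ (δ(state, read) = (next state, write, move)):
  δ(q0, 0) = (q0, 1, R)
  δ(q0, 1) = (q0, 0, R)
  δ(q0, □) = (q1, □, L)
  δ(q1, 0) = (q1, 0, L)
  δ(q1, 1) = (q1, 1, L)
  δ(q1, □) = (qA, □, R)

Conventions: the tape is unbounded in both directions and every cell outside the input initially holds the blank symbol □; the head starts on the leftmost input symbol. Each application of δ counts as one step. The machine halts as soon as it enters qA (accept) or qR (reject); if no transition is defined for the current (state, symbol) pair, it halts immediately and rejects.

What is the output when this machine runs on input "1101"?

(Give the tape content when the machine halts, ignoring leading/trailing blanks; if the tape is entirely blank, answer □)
Step 0: [q0]1101 (head at position 0)
Step 1: δ(q0, 1) = (q0, 0, R)  ⊢  0[q0]101 (head at position 1)
Step 2: δ(q0, 1) = (q0, 0, R)  ⊢  00[q0]01 (head at position 2)
Step 3: δ(q0, 0) = (q0, 1, R)  ⊢  001[q0]1 (head at position 3)
Step 4: δ(q0, 1) = (q0, 0, R)  ⊢  0010[q0]□ (head at position 4)
Step 5: δ(q0, □) = (q1, □, L)  ⊢  001[q1]0□ (head at position 3)
Step 6: δ(q1, 0) = (q1, 0, L)  ⊢  00[q1]10□ (head at position 2)
Step 7: δ(q1, 1) = (q1, 1, L)  ⊢  0[q1]010□ (head at position 1)
Step 8: δ(q1, 0) = (q1, 0, L)  ⊢  [q1]0010□ (head at position 0)
Step 9: δ(q1, 0) = (q1, 0, L)  ⊢  [q1]□0010□ (head at position -1)
Step 10: δ(q1, □) = (qA, □, R)  ⊢  □[qA]0010□ (head at position 0)
The machine is in qA, so it halts and accepts.
Tape content when halted (ignoring surrounding blanks): 0010

Final answer: Output: 0010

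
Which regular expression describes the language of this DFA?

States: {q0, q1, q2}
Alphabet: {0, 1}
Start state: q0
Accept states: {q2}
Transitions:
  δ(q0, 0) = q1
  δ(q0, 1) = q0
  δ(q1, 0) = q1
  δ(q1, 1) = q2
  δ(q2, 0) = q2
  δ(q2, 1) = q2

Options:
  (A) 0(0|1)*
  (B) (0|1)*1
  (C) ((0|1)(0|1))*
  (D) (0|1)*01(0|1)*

Testing sample strings against the DFA:
  '110' -> rejected
  '11011' -> accepted
  '11011' -> accepted
  '1100' -> rejected
Checking each option for a counterexample:
  (A) 0(0|1)*: '0' is rejected by the DFA but matches the regex → eliminated
  (B) (0|1)*1: '1' is rejected by the DFA but matches the regex → eliminated
  (C) ((0|1)(0|1))*: ε is rejected by the DFA but matches the regex → eliminated
  (D) (0|1)*01(0|1)*: agrees with the DFA on all strings of length ≤ 4
Only (D) (0|1)*01(0|1)* is consistent with the DFA.

Final answer: (D) (0|1)*01(0|1)*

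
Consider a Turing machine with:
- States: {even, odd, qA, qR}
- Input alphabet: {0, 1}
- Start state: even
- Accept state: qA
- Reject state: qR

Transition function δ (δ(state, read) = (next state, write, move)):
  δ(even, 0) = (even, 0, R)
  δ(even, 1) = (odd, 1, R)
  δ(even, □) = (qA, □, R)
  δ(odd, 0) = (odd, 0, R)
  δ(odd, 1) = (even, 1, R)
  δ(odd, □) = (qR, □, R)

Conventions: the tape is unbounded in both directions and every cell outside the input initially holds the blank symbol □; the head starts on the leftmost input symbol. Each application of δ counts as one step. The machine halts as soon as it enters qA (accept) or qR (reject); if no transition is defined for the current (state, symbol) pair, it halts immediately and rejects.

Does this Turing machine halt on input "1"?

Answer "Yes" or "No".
Step 0: [even]1 (head at position 0)
Step 1: δ(even, 1) = (odd, 1, R)  ⊢  1[odd]□ (head at position 1)
Step 2: δ(odd, □) = (qR, □, R)  ⊢  1□[qR]□ (head at position 2)
The machine is in qR, so it halts and rejects.
It halts after 2 steps.

Final answer: Yes - halts after 2 steps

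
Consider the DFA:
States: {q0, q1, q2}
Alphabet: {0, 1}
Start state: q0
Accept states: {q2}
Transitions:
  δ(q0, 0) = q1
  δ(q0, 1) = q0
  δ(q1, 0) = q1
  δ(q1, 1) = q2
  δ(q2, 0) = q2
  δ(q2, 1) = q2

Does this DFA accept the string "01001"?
Processing string "01001":
  q0 --0--> q1
  q1 --1--> q2
  q2 --0--> q2
  q2 --0--> q2
  q2 --1--> q2
Final state: q2
Accept states: {q2}
q2 is an accept state, so the string is accepted.

Final answer: Yes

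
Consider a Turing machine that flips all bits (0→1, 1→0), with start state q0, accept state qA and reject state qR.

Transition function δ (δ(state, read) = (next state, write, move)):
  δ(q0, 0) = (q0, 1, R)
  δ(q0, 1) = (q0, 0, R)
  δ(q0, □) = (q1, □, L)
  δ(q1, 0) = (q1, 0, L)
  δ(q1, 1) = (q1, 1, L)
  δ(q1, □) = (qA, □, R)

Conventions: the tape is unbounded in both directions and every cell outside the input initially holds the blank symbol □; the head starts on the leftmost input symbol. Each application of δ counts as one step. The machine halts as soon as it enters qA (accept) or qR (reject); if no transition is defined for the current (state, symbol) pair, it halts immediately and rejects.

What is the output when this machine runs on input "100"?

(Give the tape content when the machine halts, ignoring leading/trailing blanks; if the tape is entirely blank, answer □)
Step 0: [q0]100 (head at position 0)
Step 1: δ(q0, 1) = (q0, 0, R)  ⊢  0[q0]00 (head at position 1)
Step 2: δ(q0, 0) = (q0, 1, R)  ⊢  01[q0]0 (head at position 2)
Step 3: δ(q0, 0) = (q0, 1, R)  ⊢  011[q0]□ (head at position 3)
Step 4: δ(q0, □) = (q1, □, L)  ⊢  01[q1]1□ (head at position 2)
Step 5: δ(q1, 1) = (q1, 1, L)  ⊢  0[q1]11□ (head at position 1)
Step 6: δ(q1, 1) = (q1, 1, L)  ⊢  [q1]011□ (head at position 0)
Step 7: δ(q1, 0) = (q1, 0, L)  ⊢  [q1]□011□ (head at position -1)
Step 8: δ(q1, □) = (qA, □, R)  ⊢  □[qA]011□ (head at position 0)
The machine is in qA, so it halts and accepts.
Tape content when halted (ignoring surrounding blanks): 011

Final answer: Output: 011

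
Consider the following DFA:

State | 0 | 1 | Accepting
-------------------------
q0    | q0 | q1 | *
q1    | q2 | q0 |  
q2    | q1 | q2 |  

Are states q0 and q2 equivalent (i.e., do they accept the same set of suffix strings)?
Try the suffix ε (the empty string).
From q0: q0 — accepting.
From q2: q2 — not accepting.
The two states disagree on this suffix, so they are not equivalent.

Final answer: No. Distinguishing string: ε (the empty string) - accepted from q0 but not from q2.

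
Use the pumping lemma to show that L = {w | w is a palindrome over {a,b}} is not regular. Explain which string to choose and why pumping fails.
Language: L = {w | w is a palindrome over {a,b}} (strings that read the same forwards and backwards)
Step 1: Assume for contradiction that L is regular, with pumping length p.
Step 2: Choose s = a^p b a^p. Then s ∈ L (it reads the same forwards and backwards) and |s| ≥ p.
Step 3: Consider any decomposition s = xyz with |xy| ≤ p and |y| > 0. Since |xy| ≤ p and the first p symbols of s are all a's, y = a^k for some k with 1 ≤ k ≤ p.
Step 4: Pumping up (i = 2): xy²z = a^(p+k) b a^p. Its reverse is a^p b a^(p+k) ≠ a^(p+k) b a^p (the single b is no longer in the middle), so xy²z is not a palindrome and xy²z ∉ L.
This contradicts the pumping lemma, so L is not regular.

Final answer: Choose s = a^p b a^p. Since |xy| ≤ p, y = a^k with k ≥ 1. Then xy²z = a^(p+k) b a^p is not a palindrome, so ∉ L.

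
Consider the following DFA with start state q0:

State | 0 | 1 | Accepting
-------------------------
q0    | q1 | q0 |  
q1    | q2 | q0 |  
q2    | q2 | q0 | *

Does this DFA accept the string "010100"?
Start in q0.
Read '0': q0 → q1
Read '1': q1 → q0
Read '0': q0 → q1
Read '1': q1 → q0
Read '0': q0 → q1
Read '0': q1 → q2
Final state q2 is accepting, so the string is accepted.

Final answer: Yes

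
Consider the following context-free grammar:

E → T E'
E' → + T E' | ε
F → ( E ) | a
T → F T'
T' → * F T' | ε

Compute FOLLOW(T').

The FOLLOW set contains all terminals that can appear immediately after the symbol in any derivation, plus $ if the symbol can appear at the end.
Useful FIRST sets: FIRST(E') = {+, ε}, FIRST(T') = {*, ε} (both E' and T' are nullable).
FOLLOW(E): E is the start symbol → $; E appears in F → ( E ) followed by ')' → FOLLOW(E) = {), $}.
FOLLOW(E'): E' appears at the right end of E → T E' and of E' → + T E', so FOLLOW(E') ⊇ FOLLOW(E) (the second occurrence adds nothing new). FOLLOW(E') = {), $}.
FOLLOW(T): in E → T E' and E' → + T E', T is followed by E': add FIRST(E') minus ε = {+}; since E' is nullable, also add FOLLOW(E) and FOLLOW(E') = {), $}. FOLLOW(T) = {+, ), $}.
FOLLOW(T'): T' appears at the right end of T → F T' and of T' → * F T', so FOLLOW(T') = FOLLOW(T) = {+, ), $}.

Final answer: {$, ), +}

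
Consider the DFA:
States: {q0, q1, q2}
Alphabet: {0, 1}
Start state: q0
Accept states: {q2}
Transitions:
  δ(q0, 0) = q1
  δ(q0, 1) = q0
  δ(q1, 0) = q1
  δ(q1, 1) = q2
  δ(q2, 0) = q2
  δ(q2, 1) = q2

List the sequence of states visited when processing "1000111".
Starting at q0
Read '1': q0 -> q0
Read '0': q0 -> q1
Read '0': q1 -> q1
Read '0': q1 -> q1
Read '1': q1 -> q2
Read '1': q2 -> q2
Read '1': q2 -> q2

Final answer: q0 -> q0 -> q1 -> q1 -> q1 -> q2 -> q2 -> q2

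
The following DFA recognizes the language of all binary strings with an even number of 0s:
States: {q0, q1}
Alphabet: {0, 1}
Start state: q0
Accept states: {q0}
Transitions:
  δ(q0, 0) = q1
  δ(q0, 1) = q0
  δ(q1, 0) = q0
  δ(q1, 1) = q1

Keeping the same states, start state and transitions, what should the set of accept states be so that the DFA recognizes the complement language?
The DFA is complete (every state has a transition on every symbol), so the complement
is recognized by the same DFA with accepting and non-accepting states swapped.
Original accept states: {q0}
Complement accept states = All states - Original accept states
= {q0, q1} - {q0}
= {q1}
Complement language: strings with an ODD number of 0s

Final answer: {q1}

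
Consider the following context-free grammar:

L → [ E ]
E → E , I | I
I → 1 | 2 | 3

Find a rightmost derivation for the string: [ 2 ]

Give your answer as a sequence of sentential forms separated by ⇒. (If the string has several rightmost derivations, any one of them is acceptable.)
Start with L.
Step 1: the rightmost non-terminal is L; apply L → [ E ]:  [ E ]
Step 2: the rightmost non-terminal is E; apply E → I:  [ I ]
Step 3: the rightmost non-terminal is I; apply I → 2:  [ 2 ]

Final answer: L ⇒ [ E ] ⇒ [ I ] ⇒ [ 2 ]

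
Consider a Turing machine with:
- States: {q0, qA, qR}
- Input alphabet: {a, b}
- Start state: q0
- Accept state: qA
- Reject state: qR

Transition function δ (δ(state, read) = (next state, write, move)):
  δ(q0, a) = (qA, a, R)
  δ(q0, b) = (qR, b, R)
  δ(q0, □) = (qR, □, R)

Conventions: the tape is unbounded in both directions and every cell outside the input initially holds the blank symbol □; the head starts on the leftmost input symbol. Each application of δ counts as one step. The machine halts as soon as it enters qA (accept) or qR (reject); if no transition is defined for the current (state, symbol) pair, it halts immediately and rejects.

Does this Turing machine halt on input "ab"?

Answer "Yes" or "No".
Step 0: [q0]ab (head at position 0)
Step 1: δ(q0, a) = (qA, a, R)  ⊢  a[qA]b (head at position 1)
The machine is in qA, so it halts and accepts.
It halts after 1 steps.

Final answer: Yes - halts after 1 steps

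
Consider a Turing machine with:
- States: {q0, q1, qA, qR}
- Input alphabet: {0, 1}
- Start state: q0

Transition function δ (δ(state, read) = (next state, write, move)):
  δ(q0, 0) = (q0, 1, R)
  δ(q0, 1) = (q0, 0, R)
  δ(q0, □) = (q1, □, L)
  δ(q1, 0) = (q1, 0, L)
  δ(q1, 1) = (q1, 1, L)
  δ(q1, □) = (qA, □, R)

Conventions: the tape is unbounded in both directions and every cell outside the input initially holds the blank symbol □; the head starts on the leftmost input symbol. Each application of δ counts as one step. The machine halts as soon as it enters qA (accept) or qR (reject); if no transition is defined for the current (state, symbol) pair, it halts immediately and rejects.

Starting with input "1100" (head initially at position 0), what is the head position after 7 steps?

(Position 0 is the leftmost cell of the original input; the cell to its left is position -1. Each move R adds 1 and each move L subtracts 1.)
Step 0: [q0]1100 (head at position 0)
Step 1: δ(q0, 1) = (q0, 0, R)  ⊢  0[q0]100 (head at position 1)
Step 2: δ(q0, 1) = (q0, 0, R)  ⊢  00[q0]00 (head at position 2)
Step 3: δ(q0, 0) = (q0, 1, R)  ⊢  001[q0]0 (head at position 3)
Step 4: δ(q0, 0) = (q0, 1, R)  ⊢  0011[q0]□ (head at position 4)
Step 5: δ(q0, □) = (q1, □, L)  ⊢  001[q1]1□ (head at position 3)
Step 6: δ(q1, 1) = (q1, 1, L)  ⊢  00[q1]11□ (head at position 2)
Step 7: δ(q1, 1) = (q1, 1, L)  ⊢  0[q1]011□ (head at position 1)
Head position after 7 steps: 1

Final answer: Position 1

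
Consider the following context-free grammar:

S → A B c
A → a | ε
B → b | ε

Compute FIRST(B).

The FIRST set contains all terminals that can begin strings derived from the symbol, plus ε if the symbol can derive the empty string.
B → b contributes b; B → ε makes B nullable, contributing ε. FIRST(B) = {b, ε}.

Final answer: {b, ε}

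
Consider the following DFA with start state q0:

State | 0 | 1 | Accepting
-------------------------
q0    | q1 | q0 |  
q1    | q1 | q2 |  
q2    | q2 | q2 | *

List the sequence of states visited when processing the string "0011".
q0 → q1 → q1 → q2 → q2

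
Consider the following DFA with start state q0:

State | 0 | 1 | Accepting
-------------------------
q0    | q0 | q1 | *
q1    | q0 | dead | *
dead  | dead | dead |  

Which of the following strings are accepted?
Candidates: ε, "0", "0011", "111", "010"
ε: q0; q0 is accepting → accepted
"0": q0 → q0; q0 is accepting → accepted
"0011": q0 → q0 → q0 → q1 → dead; dead is not accepting → rejected
"111": q0 → q1 → dead → dead; dead is not accepting → rejected
"010": q0 → q0 → q1 → q0; q0 is accepting → accepted

Final answer: ε, "0", "010"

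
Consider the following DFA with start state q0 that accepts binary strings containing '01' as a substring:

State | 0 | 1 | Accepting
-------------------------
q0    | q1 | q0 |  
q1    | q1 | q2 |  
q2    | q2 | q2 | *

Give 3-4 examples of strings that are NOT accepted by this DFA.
Any strings that end in a non-accepting state work; for example:
"00": q0 → q1 → q1; q1 is not accepting → rejected
"11": q0 → q0 → q0; q0 is not accepting → rejected
"100": q0 → q0 → q1 → q1; q1 is not accepting → rejected
"0000": q0 → q1 → q1 → q1 → q1; q1 is not accepting → rejected

Final answer: "00", "11", "100", "0000"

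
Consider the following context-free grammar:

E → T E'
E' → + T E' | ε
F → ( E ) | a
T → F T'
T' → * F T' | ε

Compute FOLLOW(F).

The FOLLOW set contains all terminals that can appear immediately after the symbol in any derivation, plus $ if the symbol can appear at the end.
Useful FIRST sets: FIRST(E') = {+, ε}, FIRST(T') = {*, ε} (both E' and T' are nullable).
FOLLOW(E): E is the start symbol → $; E appears in F → ( E ) followed by ')' → FOLLOW(E) = {), $}.
FOLLOW(E'): E' appears at the right end of E → T E' and of E' → + T E', so FOLLOW(E') ⊇ FOLLOW(E) (the second occurrence adds nothing new). FOLLOW(E') = {), $}.
FOLLOW(T): in E → T E' and E' → + T E', T is followed by E': add FIRST(E') minus ε = {+}; since E' is nullable, also add FOLLOW(E) and FOLLOW(E') = {), $}. FOLLOW(T) = {+, ), $}.
FOLLOW(T'): T' appears at the right end of T → F T' and of T' → * F T', so FOLLOW(T') = FOLLOW(T) = {+, ), $}.
FOLLOW(F): in T → F T' and T' → * F T', F is followed by T': add FIRST(T') minus ε = {*}; since T' is nullable, also add FOLLOW(T) and FOLLOW(T') = {+, ), $}. FOLLOW(F) = {*, +, ), $}.

Final answer: {$, ), *, +}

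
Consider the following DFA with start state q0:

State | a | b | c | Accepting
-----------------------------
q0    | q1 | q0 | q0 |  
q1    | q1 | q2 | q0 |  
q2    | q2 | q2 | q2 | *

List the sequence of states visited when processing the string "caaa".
q0 → q0 → q1 → q1 → q1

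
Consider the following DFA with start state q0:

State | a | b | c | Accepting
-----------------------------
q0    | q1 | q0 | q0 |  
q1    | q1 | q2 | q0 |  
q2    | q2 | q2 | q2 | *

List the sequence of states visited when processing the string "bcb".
q0 → q0 → q0 → q0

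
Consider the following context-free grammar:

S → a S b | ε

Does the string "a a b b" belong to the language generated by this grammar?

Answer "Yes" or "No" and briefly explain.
A derivation exists: S ⇒ a S b ⇒ a a S b b ⇒ a a b b (using S → a S b twice, then S → ε).

Final answer: Yes - a valid derivation exists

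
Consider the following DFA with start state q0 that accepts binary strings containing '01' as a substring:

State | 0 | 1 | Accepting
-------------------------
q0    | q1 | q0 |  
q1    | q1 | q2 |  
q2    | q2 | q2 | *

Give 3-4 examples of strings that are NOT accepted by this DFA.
Any strings that end in a non-accepting state work; for example:
ε: q0; q0 is not accepting → rejected
"0": q0 → q1; q1 is not accepting → rejected
"1": q0 → q0; q0 is not accepting → rejected
"00": q0 → q1 → q1; q1 is not accepting → rejected

Final answer: ε, "0", "1", "00"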